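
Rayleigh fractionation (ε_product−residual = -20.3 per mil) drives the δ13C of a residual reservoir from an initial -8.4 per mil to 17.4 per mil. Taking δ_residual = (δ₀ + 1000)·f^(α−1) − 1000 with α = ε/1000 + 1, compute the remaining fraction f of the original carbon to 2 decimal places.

α − 1 = ε/1000 = -0.0203
(δ_res + 1000)/(δ₀ + 1000) = (17.4 + 1000)/(-8.4 + 1000) = 1017.4/991.6 = 1.026019
f = 1.026019^(1/-0.0203) = exp(ln(1.026019)/-0.0203) = exp(0.02569/-0.0203)
f = exp(-1.2653) = 0.2822

0.28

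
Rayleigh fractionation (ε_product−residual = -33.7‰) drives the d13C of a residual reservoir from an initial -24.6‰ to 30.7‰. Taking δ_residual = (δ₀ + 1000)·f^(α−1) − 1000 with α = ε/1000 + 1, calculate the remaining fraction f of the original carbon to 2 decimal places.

0.19

α − 1 = ε/1000 = -0.0337
(δ_res + 1000)/(δ₀ + 1000) = (30.7 + 1000)/(-24.6 + 1000) = 1030.7/975.4 = 1.056695
f = 1.056695^(1/-0.0337) = exp(ln(1.056695)/-0.0337) = exp(0.05515/-0.0337)
f = exp(-1.6364) = 0.1947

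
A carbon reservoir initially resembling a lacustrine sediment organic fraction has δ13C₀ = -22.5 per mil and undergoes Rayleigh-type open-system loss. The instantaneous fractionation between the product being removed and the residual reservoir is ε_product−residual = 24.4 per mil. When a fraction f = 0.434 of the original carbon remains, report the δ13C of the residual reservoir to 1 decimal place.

-42.2 per mil

Rayleigh residual: δ_res = (δ₀ + 1000)·f^(α−1) − 1000
α = ε/1000 + 1 = 1.02440, so α − 1 = 0.02440
f^(α−1) = 0.434^(0.02440) = 0.979839
δ_res = (-22.5 + 1000) × 0.979839 − 1000 = 957.793 − 1000 = -42.21 per mil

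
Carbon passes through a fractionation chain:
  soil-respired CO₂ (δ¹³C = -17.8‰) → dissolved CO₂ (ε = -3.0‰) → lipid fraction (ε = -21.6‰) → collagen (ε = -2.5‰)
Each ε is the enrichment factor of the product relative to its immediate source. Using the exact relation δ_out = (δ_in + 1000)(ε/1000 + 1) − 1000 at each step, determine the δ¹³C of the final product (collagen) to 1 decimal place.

-44.3‰

step 1: δ = (-17.80 + 1000)·(-3.0/1000 + 1) − 1000 = -20.75‰
step 2: δ = (-20.75 + 1000)·(-21.6/1000 + 1) − 1000 = -41.90‰
step 3: δ = (-41.90 + 1000)·(-2.5/1000 + 1) − 1000 = -44.29‰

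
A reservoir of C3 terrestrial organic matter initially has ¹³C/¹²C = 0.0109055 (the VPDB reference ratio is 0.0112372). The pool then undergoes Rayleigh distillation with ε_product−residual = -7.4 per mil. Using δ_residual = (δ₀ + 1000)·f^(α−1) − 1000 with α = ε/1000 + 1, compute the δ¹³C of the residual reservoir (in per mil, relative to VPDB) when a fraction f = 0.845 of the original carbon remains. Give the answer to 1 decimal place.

-28.3 per mil

δ₀ = (0.0109055/0.0112372 − 1)×1000 = (0.970482 − 1)×1000 = -29.518 per mil
α − 1 = ε/1000 = -0.0074
f^(α−1) = 0.845^(-0.0074) = 1.001247
δ_res = (-29.518 + 1000) × 1.001247 − 1000 = 971.692 − 1000 = -28.31 per mil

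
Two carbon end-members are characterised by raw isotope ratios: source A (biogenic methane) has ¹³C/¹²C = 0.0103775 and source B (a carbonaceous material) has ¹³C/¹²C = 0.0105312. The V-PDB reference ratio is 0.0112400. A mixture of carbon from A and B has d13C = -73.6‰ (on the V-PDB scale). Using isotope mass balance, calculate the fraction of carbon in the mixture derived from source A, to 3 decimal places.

0.771

δ_A = (0.0103775/0.0112400 − 1)×1000 = (0.923265 − 1)×1000 = -76.735‰
δ_B = (0.0105312/0.0112400 − 1)×1000 = (0.936940 − 1)×1000 = -63.060‰
f_A = (δ_mix − δ_B)/(δ_A − δ_B) = (-73.6 − (-63.060))/(-76.735 − (-63.060))
f_A = -10.540 / -13.674 = 0.7707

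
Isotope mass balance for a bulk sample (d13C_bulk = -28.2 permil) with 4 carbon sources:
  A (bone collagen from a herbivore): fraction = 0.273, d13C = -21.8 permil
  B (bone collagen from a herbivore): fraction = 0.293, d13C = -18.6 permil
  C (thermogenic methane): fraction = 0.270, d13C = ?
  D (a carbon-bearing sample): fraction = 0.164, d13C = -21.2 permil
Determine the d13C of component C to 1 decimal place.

Isotope mass balance: δ_bulk = Σ fᵢ·δᵢ.
-28.2 = 0.273×(-21.8) + 0.293×(-18.6) + 0.270×δ_C + 0.164×(-21.2)
0.270·δ_C = -28.2 − (-14.878) = -13.322
δ_C = -13.322 / 0.270 = -49.34 permil

-49.3 permil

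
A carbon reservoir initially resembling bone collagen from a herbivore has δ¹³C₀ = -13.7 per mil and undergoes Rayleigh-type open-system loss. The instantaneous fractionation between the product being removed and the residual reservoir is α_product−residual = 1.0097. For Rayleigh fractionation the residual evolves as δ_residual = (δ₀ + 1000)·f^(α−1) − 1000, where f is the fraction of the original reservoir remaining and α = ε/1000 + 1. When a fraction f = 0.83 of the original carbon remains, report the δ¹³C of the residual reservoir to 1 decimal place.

Rayleigh residual: δ_res = (δ₀ + 1000)·f^(α−1) − 1000
α − 1 = 0.00970
f^(α−1) = 0.83^(0.00970) = 0.998194
δ_res = (-13.7 + 1000) × 0.998194 − 1000 = 984.519 − 1000 = -15.48 per mil

-15.5 per mil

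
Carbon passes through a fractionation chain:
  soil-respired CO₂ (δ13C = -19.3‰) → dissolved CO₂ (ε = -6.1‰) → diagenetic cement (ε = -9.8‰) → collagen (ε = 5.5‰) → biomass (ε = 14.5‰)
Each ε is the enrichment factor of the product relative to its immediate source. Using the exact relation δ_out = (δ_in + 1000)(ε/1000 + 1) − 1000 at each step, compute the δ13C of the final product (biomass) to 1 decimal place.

-15.5‰

step 1: δ = (-19.30 + 1000)·(-6.1/1000 + 1) − 1000 = -25.28‰
step 2: δ = (-25.28 + 1000)·(-9.8/1000 + 1) − 1000 = -34.83‰
step 3: δ = (-34.83 + 1000)·(5.5/1000 + 1) − 1000 = -29.53‰
step 4: δ = (-29.53 + 1000)·(14.5/1000 + 1) − 1000 = -15.45‰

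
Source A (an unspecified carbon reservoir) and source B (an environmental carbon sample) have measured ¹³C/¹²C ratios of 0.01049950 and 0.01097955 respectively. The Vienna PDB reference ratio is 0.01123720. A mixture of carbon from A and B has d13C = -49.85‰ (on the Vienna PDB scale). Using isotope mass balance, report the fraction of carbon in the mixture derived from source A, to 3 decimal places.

0.630

δ_A = (0.01049950/0.01123720 − 1)×1000 = (0.934352 − 1)×1000 = -65.648‰
δ_B = (0.01097955/0.01123720 − 1)×1000 = (0.977072 − 1)×1000 = -22.928‰
f_A = (δ_mix − δ_B)/(δ_A − δ_B) = (-49.85 − (-22.928))/(-65.648 − (-22.928))
f_A = -26.922 / -42.720 = 0.6302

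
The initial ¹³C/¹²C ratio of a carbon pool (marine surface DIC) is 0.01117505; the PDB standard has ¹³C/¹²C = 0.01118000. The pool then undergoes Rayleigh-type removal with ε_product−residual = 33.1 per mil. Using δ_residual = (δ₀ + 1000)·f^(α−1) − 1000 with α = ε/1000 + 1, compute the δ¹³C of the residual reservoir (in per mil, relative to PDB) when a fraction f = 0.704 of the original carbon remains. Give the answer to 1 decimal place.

δ₀ = (0.01117505/0.01118000 − 1)×1000 = (0.999557 − 1)×1000 = -0.443 per mil
α − 1 = ε/1000 = 0.0331
f^(α−1) = 0.704^(0.0331) = 0.988450
δ_res = (-0.443 + 1000) × 0.988450 − 1000 = 988.012 − 1000 = -11.99 per mil

-12.0 per mil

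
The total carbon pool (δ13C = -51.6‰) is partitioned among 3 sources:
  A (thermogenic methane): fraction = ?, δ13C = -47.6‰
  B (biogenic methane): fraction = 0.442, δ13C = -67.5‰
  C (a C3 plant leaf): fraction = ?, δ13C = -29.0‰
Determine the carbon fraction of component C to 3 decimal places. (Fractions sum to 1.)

0.258

Let f_C and f_A be the unknown fractions; fractions sum to 1 so f_C + f_A = 0.558.
Mass balance: Σ fᵢ·δᵢ = δ_bulk ⇒ f_C·(-29.0) + f_A·(-47.6) = -51.6 − (-29.835) = -21.765
Substitute f_A = 0.558 − f_C:
f_C·(-29.0 − -47.6) = -21.765 − 0.558×(-47.6) = 4.796
f_C = 4.796 / 18.6 = 0.2578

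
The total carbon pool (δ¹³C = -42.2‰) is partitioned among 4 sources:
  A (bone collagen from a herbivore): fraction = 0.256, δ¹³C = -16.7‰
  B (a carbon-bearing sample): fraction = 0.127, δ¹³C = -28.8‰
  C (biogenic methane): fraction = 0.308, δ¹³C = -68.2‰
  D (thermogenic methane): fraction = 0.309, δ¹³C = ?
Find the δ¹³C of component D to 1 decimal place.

Isotope mass balance: δ_bulk = Σ fᵢ·δᵢ.
-42.2 = 0.256×(-16.7) + 0.127×(-28.8) + 0.308×(-68.2) + 0.309×δ_D
0.309·δ_D = -42.2 − (-28.938) = -13.262
δ_D = -13.262 / 0.309 = -42.92‰

-42.9‰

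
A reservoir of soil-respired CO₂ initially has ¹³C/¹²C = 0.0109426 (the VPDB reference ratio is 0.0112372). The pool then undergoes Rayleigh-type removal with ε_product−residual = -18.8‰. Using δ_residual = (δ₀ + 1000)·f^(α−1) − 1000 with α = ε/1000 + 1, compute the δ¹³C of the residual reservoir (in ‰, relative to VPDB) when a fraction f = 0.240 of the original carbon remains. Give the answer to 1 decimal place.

δ₀ = (0.0109426/0.0112372 − 1)×1000 = (0.973784 − 1)×1000 = -26.216‰
α − 1 = ε/1000 = -0.0188
f^(α−1) = 0.240^(-0.0188) = 1.027193
δ_res = (-26.216 + 1000) × 1.027193 − 1000 = 1000.264 − 1000 = 0.26‰

0.3‰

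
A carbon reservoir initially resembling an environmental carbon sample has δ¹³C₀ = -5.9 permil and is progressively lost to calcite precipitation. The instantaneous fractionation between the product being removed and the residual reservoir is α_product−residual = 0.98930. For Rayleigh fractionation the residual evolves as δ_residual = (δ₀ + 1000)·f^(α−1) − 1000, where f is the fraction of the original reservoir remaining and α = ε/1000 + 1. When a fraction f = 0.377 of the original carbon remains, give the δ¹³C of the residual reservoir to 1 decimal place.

Rayleigh residual: δ_res = (δ₀ + 1000)·f^(α−1) − 1000
α − 1 = -0.01070
f^(α−1) = 0.377^(-0.01070) = 1.010493
δ_res = (-5.9 + 1000) × 1.010493 − 1000 = 1004.531 − 1000 = 4.53 permil

4.5 permil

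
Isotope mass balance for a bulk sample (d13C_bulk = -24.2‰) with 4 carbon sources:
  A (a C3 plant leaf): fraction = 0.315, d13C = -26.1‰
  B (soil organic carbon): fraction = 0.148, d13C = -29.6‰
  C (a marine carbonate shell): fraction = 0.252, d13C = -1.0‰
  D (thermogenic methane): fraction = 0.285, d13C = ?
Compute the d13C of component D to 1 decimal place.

Isotope mass balance: δ_bulk = Σ fᵢ·δᵢ.
-24.2 = 0.315×(-26.1) + 0.148×(-29.6) + 0.252×(-1.0) + 0.285×δ_D
0.285·δ_D = -24.2 − (-12.854) = -11.346
δ_D = -11.346 / 0.285 = -39.81‰

-39.8‰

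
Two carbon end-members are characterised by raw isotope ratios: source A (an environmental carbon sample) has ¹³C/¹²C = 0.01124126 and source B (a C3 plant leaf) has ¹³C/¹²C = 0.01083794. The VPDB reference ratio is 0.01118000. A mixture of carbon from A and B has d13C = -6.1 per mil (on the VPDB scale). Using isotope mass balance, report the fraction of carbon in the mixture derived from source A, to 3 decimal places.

0.679

δ_A = (0.01124126/0.01118000 − 1)×1000 = (1.005479 − 1)×1000 = 5.479 per mil
δ_B = (0.01083794/0.01118000 − 1)×1000 = (0.969404 − 1)×1000 = -30.596 per mil
f_A = (δ_mix − δ_B)/(δ_A − δ_B) = (-6.1 − (-30.596))/(5.479 − (-30.596))
f_A = 24.496 / 36.075 = 0.6790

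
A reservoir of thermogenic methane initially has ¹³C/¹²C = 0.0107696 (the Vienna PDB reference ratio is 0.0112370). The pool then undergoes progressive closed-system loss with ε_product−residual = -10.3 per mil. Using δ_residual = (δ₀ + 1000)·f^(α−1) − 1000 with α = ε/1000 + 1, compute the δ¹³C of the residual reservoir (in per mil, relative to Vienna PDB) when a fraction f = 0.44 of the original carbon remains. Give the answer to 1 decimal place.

-33.5 per mil

δ₀ = (0.0107696/0.0112370 − 1)×1000 = (0.958405 − 1)×1000 = -41.595 per mil
α − 1 = ε/1000 = -0.0103
f^(α−1) = 0.44^(-0.0103) = 1.008492
δ_res = (-41.595 + 1000) × 1.008492 − 1000 = 966.544 − 1000 = -33.46 per mil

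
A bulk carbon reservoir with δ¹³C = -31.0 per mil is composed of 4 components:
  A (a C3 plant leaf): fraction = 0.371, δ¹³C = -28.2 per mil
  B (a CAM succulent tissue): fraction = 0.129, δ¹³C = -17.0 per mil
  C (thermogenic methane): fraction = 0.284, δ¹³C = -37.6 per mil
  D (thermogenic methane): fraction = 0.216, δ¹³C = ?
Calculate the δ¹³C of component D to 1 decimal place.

Isotope mass balance: δ_bulk = Σ fᵢ·δᵢ.
-31.0 = 0.371×(-28.2) + 0.129×(-17.0) + 0.284×(-37.6) + 0.216×δ_D
0.216·δ_D = -31.0 − (-23.334) = -7.666
δ_D = -7.666 / 0.216 = -35.49 per mil

-35.5 per mil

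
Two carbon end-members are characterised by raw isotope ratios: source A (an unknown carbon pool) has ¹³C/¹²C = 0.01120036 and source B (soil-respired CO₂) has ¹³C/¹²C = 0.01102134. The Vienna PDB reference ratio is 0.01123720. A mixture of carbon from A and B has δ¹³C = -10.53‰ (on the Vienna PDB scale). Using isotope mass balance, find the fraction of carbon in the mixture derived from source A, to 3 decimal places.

0.545

δ_A = (0.01120036/0.01123720 − 1)×1000 = (0.996722 − 1)×1000 = -3.278‰
δ_B = (0.01102134/0.01123720 − 1)×1000 = (0.980791 − 1)×1000 = -19.209‰
f_A = (δ_mix − δ_B)/(δ_A − δ_B) = (-10.53 − (-19.209))/(-3.278 − (-19.209))
f_A = 8.679 / 15.931 = 0.5448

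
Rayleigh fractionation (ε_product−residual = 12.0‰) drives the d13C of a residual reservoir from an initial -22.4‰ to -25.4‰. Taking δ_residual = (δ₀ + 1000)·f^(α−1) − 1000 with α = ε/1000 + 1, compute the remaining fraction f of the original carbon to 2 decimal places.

α − 1 = ε/1000 = 0.0120
(δ_res + 1000)/(δ₀ + 1000) = (-25.4 + 1000)/(-22.4 + 1000) = 974.6/977.6 = 0.996931
f = 0.996931^(1/0.0120) = exp(ln(0.996931)/0.0120) = exp(-0.00307/0.0120)
f = exp(-0.2561) = 0.7740

0.77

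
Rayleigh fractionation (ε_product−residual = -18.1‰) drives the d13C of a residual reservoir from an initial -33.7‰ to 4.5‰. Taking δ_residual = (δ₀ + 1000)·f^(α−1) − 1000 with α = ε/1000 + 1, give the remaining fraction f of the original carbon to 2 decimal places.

0.12

α − 1 = ε/1000 = -0.0181
(δ_res + 1000)/(δ₀ + 1000) = (4.5 + 1000)/(-33.7 + 1000) = 1004.5/966.3 = 1.039532
f = 1.039532^(1/-0.0181) = exp(ln(1.039532)/-0.0181) = exp(0.03877/-0.0181)
f = exp(-2.1420) = 0.1174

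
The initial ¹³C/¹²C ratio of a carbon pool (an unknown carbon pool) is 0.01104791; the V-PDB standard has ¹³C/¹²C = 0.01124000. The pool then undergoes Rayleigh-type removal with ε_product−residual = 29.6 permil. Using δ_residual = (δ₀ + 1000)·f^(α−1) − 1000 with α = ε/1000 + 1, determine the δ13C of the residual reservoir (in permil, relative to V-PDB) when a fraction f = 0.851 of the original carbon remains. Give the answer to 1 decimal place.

δ₀ = (0.01104791/0.01124000 − 1)×1000 = (0.982910 − 1)×1000 = -17.090 permil
α − 1 = ε/1000 = 0.0296
f^(α−1) = 0.851^(0.0296) = 0.995236
δ_res = (-17.090 + 1000) × 0.995236 − 1000 = 978.227 − 1000 = -21.77 permil

-21.8 permil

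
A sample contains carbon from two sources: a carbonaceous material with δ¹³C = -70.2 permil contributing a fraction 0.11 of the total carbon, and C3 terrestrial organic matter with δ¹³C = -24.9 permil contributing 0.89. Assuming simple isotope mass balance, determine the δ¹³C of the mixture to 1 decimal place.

δ_mix = f_A·δ_A + f_B·δ_B
δ_mix = 0.11 × (-70.2) + 0.89 × (-24.9)
δ_mix = -7.72 + -22.16 = -29.88 permil

-29.9 permil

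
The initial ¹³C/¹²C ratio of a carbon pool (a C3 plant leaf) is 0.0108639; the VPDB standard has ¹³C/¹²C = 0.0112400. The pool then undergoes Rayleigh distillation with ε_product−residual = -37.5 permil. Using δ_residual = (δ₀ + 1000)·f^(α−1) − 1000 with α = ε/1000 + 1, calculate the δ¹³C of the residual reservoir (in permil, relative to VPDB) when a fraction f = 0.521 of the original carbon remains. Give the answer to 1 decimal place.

δ₀ = (0.0108639/0.0112400 − 1)×1000 = (0.966539 − 1)×1000 = -33.461 permil
α − 1 = ε/1000 = -0.0375
f^(α−1) = 0.521^(-0.0375) = 1.024752
δ_res = (-33.461 + 1000) × 1.024752 − 1000 = 990.462 − 1000 = -9.54 permil

-9.5 permil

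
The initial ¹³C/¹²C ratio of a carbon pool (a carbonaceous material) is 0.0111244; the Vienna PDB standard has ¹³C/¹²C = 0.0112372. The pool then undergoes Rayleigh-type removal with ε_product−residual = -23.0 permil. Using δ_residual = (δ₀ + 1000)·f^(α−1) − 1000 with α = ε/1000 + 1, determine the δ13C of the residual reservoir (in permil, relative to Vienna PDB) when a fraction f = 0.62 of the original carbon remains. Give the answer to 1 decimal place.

0.9 permil

δ₀ = (0.0111244/0.0112372 − 1)×1000 = (0.989962 − 1)×1000 = -10.038 permil
α − 1 = ε/1000 = -0.0230
f^(α−1) = 0.62^(-0.0230) = 1.011055
δ_res = (-10.038 + 1000) × 1.011055 − 1000 = 1000.906 − 1000 = 0.91 permil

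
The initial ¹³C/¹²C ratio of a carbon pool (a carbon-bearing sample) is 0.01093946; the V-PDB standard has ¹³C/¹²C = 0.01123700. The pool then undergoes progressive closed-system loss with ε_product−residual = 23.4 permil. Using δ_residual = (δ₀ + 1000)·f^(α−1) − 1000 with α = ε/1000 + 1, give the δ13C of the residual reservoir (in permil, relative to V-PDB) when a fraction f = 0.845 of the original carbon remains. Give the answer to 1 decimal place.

δ₀ = (0.01093946/0.01123700 − 1)×1000 = (0.973521 − 1)×1000 = -26.479 permil
α − 1 = ε/1000 = 0.0234
f^(α−1) = 0.845^(0.0234) = 0.996067
δ_res = (-26.479 + 1000) × 0.996067 − 1000 = 969.692 − 1000 = -30.31 permil

-30.3 permil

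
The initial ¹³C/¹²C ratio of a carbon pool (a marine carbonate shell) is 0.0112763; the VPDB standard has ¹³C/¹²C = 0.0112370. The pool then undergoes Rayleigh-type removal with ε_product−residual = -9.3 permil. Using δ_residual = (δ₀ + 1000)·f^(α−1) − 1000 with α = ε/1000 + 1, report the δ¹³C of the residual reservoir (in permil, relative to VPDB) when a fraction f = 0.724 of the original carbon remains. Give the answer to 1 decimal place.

6.5 permil

δ₀ = (0.0112763/0.0112370 − 1)×1000 = (1.003497 − 1)×1000 = 3.497 permil
α − 1 = ε/1000 = -0.0093
f^(α−1) = 0.724^(-0.0093) = 1.003008
δ_res = (3.497 + 1000) × 1.003008 − 1000 = 1006.516 − 1000 = 6.52 permil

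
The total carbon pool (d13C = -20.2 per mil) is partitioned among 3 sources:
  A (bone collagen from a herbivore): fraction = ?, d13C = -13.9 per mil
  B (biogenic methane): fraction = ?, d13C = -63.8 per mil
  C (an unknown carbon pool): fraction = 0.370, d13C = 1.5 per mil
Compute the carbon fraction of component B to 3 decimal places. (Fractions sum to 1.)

Let f_B and f_A be the unknown fractions; fractions sum to 1 so f_B + f_A = 0.630.
Mass balance: Σ fᵢ·δᵢ = δ_bulk ⇒ f_B·(-63.8) + f_A·(-13.9) = -20.2 − (0.555) = -20.755
Substitute f_A = 0.630 − f_B:
f_B·(-63.8 − -13.9) = -20.755 − 0.630×(-13.9) = -11.998
f_B = -11.998 / -49.9 = 0.2404

0.240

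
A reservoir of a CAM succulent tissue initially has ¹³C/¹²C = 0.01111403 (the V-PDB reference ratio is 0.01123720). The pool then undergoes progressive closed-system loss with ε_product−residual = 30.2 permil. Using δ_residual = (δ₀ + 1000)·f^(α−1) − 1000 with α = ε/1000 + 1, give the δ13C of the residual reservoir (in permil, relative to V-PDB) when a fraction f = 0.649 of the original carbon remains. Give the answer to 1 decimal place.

δ₀ = (0.01111403/0.01123720 − 1)×1000 = (0.989039 − 1)×1000 = -10.961 permil
α − 1 = ε/1000 = 0.0302
f^(α−1) = 0.649^(0.0302) = 0.987029
δ_res = (-10.961 + 1000) × 0.987029 − 1000 = 976.210 − 1000 = -23.79 permil

-23.8 permil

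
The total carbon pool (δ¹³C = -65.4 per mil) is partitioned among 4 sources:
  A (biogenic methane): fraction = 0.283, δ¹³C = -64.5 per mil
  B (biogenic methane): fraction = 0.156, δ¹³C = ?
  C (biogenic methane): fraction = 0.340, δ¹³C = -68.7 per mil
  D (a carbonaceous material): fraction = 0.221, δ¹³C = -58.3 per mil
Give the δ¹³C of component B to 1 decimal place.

Isotope mass balance: δ_bulk = Σ fᵢ·δᵢ.
-65.4 = 0.283×(-64.5) + 0.156×δ_B + 0.340×(-68.7) + 0.221×(-58.3)
0.156·δ_B = -65.4 − (-54.496) = -10.904
δ_B = -10.904 / 0.156 = -69.90 per mil

-69.9 per mil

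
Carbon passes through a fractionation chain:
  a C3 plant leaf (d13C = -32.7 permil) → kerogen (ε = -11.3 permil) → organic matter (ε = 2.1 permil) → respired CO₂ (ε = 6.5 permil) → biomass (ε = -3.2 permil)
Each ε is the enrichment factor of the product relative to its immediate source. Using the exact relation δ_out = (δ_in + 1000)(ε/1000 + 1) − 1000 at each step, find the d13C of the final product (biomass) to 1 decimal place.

-38.5 permil

step 1: δ = (-32.70 + 1000)·(-11.3/1000 + 1) − 1000 = -43.63 permil
step 2: δ = (-43.63 + 1000)·(2.1/1000 + 1) − 1000 = -41.62 permil
step 3: δ = (-41.62 + 1000)·(6.5/1000 + 1) − 1000 = -35.39 permil
step 4: δ = (-35.39 + 1000)·(-3.2/1000 + 1) − 1000 = -38.48 permil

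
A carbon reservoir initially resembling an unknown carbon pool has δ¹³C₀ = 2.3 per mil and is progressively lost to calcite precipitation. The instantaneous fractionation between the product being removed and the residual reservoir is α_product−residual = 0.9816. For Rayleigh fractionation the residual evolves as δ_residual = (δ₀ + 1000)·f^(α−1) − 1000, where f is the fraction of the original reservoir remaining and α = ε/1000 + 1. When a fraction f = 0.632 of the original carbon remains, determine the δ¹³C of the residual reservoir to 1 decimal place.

Rayleigh residual: δ_res = (δ₀ + 1000)·f^(α−1) − 1000
α − 1 = -0.01840
f^(α−1) = 0.632^(-0.01840) = 1.008479
δ_res = (2.3 + 1000) × 1.008479 − 1000 = 1010.798 − 1000 = 10.80 per mil

10.8 per mil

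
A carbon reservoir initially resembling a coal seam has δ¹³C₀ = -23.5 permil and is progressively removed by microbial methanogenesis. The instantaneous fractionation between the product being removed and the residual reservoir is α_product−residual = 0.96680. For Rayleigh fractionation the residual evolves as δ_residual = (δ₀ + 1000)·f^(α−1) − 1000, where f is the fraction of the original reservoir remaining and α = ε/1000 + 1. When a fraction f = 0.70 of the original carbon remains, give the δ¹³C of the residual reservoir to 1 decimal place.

-11.9 permil

Rayleigh residual: δ_res = (δ₀ + 1000)·f^(α−1) − 1000
α − 1 = -0.03320
f^(α−1) = 0.70^(-0.03320) = 1.011912
δ_res = (-23.5 + 1000) × 1.011912 − 1000 = 988.132 − 1000 = -11.87 permil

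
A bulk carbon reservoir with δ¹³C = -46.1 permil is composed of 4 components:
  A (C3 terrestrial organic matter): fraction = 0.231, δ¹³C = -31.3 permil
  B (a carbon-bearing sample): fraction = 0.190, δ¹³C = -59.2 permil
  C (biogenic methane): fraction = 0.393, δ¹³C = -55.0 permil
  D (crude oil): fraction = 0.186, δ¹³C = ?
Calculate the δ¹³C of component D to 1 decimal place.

Isotope mass balance: δ_bulk = Σ fᵢ·δᵢ.
-46.1 = 0.231×(-31.3) + 0.190×(-59.2) + 0.393×(-55.0) + 0.186×δ_D
0.186·δ_D = -46.1 − (-40.093) = -6.007
δ_D = -6.007 / 0.186 = -32.29 permil

-32.3 permil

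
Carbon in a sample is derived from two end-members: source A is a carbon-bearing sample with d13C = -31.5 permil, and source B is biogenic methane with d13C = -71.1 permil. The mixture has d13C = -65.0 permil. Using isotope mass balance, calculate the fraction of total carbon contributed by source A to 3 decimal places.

0.154

δ_mix = f_A·δ_A + (1 − f_A)·δ_B  ⇒  f_A = (δ_mix − δ_B)/(δ_A − δ_B)
f_A = (-65.0 − (-71.1)) / (-31.5 − (-71.1))
f_A = 6.1 / 39.6 = 0.1540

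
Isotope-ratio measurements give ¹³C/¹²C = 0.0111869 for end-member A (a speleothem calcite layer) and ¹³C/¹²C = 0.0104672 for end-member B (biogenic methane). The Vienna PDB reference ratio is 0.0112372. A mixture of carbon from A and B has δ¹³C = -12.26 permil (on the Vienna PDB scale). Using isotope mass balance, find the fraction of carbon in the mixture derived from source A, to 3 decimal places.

0.878

δ_A = (0.0111869/0.0112372 − 1)×1000 = (0.995524 − 1)×1000 = -4.476 permil
δ_B = (0.0104672/0.0112372 − 1)×1000 = (0.931478 − 1)×1000 = -68.522 permil
f_A = (δ_mix − δ_B)/(δ_A − δ_B) = (-12.26 − (-68.522))/(-4.476 − (-68.522))
f_A = 56.262 / 64.046 = 0.8785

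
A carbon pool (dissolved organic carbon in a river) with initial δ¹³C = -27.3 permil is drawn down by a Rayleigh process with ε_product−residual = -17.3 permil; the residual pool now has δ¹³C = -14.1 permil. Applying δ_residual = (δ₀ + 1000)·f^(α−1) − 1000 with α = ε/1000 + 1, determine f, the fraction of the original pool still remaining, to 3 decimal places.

α − 1 = ε/1000 = -0.0173
(δ_res + 1000)/(δ₀ + 1000) = (-14.1 + 1000)/(-27.3 + 1000) = 985.9/972.7 = 1.013570
f = 1.013570^(1/-0.0173) = exp(ln(1.013570)/-0.0173) = exp(0.01348/-0.0173)
f = exp(-0.7791) = 0.4588

0.459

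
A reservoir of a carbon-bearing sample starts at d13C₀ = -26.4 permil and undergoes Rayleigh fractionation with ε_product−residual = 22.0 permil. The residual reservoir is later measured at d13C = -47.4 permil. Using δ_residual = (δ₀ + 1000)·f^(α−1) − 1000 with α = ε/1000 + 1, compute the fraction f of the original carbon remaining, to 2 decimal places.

α − 1 = ε/1000 = 0.0220
(δ_res + 1000)/(δ₀ + 1000) = (-47.4 + 1000)/(-26.4 + 1000) = 952.6/973.6 = 0.978431
f = 0.978431^(1/0.0220) = exp(ln(0.978431)/0.0220) = exp(-0.02181/0.0220)
f = exp(-0.9912) = 0.3711

0.37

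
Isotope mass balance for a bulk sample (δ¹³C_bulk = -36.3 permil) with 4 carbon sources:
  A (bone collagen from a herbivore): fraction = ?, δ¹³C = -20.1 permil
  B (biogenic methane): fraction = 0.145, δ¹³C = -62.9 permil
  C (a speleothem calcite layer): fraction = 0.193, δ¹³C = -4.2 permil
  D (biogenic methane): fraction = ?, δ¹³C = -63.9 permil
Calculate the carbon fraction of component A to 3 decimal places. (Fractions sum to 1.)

0.364

Let f_A and f_D be the unknown fractions; fractions sum to 1 so f_A + f_D = 0.662.
Mass balance: Σ fᵢ·δᵢ = δ_bulk ⇒ f_A·(-20.1) + f_D·(-63.9) = -36.3 − (-9.931) = -26.369
Substitute f_D = 0.662 − f_A:
f_A·(-20.1 − -63.9) = -26.369 − 0.662×(-63.9) = 15.933
f_A = 15.933 / 43.8 = 0.3638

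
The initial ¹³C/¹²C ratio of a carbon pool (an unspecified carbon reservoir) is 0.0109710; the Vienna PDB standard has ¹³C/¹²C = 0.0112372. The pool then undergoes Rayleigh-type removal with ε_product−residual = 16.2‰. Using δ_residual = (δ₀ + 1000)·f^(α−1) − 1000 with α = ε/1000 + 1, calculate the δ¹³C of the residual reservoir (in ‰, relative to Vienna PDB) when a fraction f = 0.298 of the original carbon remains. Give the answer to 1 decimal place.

-42.7‰

δ₀ = (0.0109710/0.0112372 − 1)×1000 = (0.976311 − 1)×1000 = -23.689‰
α − 1 = ε/1000 = 0.0162
f^(α−1) = 0.298^(0.0162) = 0.980578
δ_res = (-23.689 + 1000) × 0.980578 − 1000 = 957.349 − 1000 = -42.65‰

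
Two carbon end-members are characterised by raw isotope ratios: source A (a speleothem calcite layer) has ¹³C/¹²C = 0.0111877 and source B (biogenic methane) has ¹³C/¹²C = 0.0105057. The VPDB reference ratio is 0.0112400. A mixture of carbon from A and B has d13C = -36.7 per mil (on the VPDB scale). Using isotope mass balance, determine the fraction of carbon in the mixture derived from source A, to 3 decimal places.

δ_A = (0.0111877/0.0112400 − 1)×1000 = (0.995347 − 1)×1000 = -4.653 per mil
δ_B = (0.0105057/0.0112400 − 1)×1000 = (0.934671 − 1)×1000 = -65.329 per mil
f_A = (δ_mix − δ_B)/(δ_A − δ_B) = (-36.7 − (-65.329))/(-4.653 − (-65.329))
f_A = 28.629 / 60.676 = 0.4718

0.472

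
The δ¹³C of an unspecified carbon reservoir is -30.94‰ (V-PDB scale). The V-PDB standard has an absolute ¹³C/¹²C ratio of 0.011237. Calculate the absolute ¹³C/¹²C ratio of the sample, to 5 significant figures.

R_sample = R_standard × (δ¹³C/1000 + 1)
R_sample = 0.011237 × (-30.94/1000 + 1) = 0.011237 × 0.969060
R_sample = 0.0108893

0.010889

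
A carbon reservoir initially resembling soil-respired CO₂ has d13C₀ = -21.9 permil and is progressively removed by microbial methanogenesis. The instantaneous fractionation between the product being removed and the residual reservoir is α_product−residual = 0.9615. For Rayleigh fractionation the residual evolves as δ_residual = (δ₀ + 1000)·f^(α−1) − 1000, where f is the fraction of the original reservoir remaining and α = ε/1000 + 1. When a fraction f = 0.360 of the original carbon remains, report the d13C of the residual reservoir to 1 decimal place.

Rayleigh residual: δ_res = (δ₀ + 1000)·f^(α−1) − 1000
α − 1 = -0.03850
f^(α−1) = 0.360^(-0.03850) = 1.040117
δ_res = (-21.9 + 1000) × 1.040117 − 1000 = 1017.339 − 1000 = 17.34 permil

17.3 permil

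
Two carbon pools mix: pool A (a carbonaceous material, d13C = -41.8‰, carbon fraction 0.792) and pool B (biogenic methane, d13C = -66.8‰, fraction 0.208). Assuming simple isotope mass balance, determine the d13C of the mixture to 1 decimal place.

-47.0‰

δ_mix = f_A·δ_A + f_B·δ_B
δ_mix = 0.792 × (-41.8) + 0.208 × (-66.8)
δ_mix = -33.11 + -13.89 = -47.00‰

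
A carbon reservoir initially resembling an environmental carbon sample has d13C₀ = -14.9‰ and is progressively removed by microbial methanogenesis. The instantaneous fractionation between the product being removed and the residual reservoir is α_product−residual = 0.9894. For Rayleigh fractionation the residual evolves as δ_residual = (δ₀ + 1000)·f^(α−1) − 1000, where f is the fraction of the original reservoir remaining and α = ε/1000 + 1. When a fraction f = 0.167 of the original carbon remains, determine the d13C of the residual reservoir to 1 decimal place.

Rayleigh residual: δ_res = (δ₀ + 1000)·f^(α−1) − 1000
α − 1 = -0.01060
f^(α−1) = 0.167^(-0.01060) = 1.019153
δ_res = (-14.9 + 1000) × 1.019153 − 1000 = 1003.967 − 1000 = 3.97‰

4.0‰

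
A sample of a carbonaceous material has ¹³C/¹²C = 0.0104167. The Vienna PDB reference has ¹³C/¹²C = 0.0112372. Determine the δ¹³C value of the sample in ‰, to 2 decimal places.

-73.02‰

δ¹³C = (R_sample / R_standard − 1) × 1000
R_sample / R_standard = 0.0104167 / 0.0112372 = 0.926984
δ¹³C = (0.926984 − 1) × 1000 = -73.016‰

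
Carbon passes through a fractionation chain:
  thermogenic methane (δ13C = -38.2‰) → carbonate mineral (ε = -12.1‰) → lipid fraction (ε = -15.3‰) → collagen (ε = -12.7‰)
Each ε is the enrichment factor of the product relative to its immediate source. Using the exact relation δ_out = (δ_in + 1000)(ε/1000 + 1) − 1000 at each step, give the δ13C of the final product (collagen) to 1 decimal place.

step 1: δ = (-38.20 + 1000)·(-12.1/1000 + 1) − 1000 = -49.84‰
step 2: δ = (-49.84 + 1000)·(-15.3/1000 + 1) − 1000 = -64.38‰
step 3: δ = (-64.38 + 1000)·(-12.7/1000 + 1) − 1000 = -76.26‰

-76.3‰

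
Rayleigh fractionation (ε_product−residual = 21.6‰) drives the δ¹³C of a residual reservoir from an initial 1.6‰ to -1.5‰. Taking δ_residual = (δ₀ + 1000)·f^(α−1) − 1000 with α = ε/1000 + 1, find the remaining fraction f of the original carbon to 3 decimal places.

α − 1 = ε/1000 = 0.0216
(δ_res + 1000)/(δ₀ + 1000) = (-1.5 + 1000)/(1.6 + 1000) = 998.5/1001.6 = 0.996905
f = 0.996905^(1/0.0216) = exp(ln(0.996905)/0.0216) = exp(-0.00310/0.0216)
f = exp(-0.1435) = 0.8663

0.866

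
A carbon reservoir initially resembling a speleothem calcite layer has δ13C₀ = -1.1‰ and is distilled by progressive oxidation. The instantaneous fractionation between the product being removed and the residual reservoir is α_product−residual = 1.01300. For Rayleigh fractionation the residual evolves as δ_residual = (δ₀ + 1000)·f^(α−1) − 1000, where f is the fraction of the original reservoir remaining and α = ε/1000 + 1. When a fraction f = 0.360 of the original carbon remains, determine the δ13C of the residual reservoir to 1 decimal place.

Rayleigh residual: δ_res = (δ₀ + 1000)·f^(α−1) − 1000
α − 1 = 0.01300
f^(α−1) = 0.360^(0.01300) = 0.986806
δ_res = (-1.1 + 1000) × 0.986806 − 1000 = 985.721 − 1000 = -14.28‰

-14.3‰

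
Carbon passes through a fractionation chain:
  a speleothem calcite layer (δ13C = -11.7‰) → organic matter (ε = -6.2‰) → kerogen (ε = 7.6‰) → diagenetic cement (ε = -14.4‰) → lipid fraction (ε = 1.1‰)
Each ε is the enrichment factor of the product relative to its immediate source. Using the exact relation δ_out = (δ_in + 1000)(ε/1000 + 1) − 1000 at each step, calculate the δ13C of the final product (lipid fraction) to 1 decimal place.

step 1: δ = (-11.70 + 1000)·(-6.2/1000 + 1) − 1000 = -17.83‰
step 2: δ = (-17.83 + 1000)·(7.6/1000 + 1) − 1000 = -10.36‰
step 3: δ = (-10.36 + 1000)·(-14.4/1000 + 1) − 1000 = -24.61‰
step 4: δ = (-24.61 + 1000)·(1.1/1000 + 1) − 1000 = -23.54‰

-23.5‰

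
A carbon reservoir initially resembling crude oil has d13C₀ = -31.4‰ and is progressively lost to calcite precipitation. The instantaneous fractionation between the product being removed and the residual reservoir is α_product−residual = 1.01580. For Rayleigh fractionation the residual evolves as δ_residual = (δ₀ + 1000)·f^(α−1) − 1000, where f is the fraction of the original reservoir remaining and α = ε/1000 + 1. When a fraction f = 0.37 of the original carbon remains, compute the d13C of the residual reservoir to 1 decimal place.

-46.5‰

Rayleigh residual: δ_res = (δ₀ + 1000)·f^(α−1) − 1000
α − 1 = 0.01580
f^(α−1) = 0.37^(0.01580) = 0.984414
δ_res = (-31.4 + 1000) × 0.984414 − 1000 = 953.503 − 1000 = -46.50‰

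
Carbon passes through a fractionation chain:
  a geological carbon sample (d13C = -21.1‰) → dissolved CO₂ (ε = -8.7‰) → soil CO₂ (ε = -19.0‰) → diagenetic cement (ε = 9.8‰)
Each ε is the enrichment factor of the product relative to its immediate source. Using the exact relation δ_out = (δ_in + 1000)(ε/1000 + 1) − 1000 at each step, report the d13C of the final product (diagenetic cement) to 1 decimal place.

step 1: δ = (-21.10 + 1000)·(-8.7/1000 + 1) − 1000 = -29.62‰
step 2: δ = (-29.62 + 1000)·(-19.0/1000 + 1) − 1000 = -48.05‰
step 3: δ = (-48.05 + 1000)·(9.8/1000 + 1) − 1000 = -38.72‰

-38.7‰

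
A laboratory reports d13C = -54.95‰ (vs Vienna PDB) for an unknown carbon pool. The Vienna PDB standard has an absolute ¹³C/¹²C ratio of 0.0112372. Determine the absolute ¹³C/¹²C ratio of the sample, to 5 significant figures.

0.010620

R_sample = R_standard × (d13C/1000 + 1)
R_sample = 0.0112372 × (-54.95/1000 + 1) = 0.0112372 × 0.945050
R_sample = 0.0106197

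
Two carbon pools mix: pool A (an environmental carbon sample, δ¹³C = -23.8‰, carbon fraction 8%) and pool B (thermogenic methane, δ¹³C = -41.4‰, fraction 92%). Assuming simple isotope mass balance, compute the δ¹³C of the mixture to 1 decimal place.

δ_mix = f_A·δ_A + f_B·δ_B
δ_mix = 0.08 × (-23.8) + 0.92 × (-41.4)
δ_mix = -1.90 + -38.09 = -39.99‰

-40.0‰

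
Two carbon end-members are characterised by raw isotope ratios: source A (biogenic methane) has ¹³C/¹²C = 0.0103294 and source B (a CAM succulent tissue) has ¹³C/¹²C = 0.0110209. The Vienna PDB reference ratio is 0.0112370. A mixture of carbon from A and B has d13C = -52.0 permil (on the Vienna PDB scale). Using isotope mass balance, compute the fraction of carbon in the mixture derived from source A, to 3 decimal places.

0.533

δ_A = (0.0103294/0.0112370 − 1)×1000 = (0.919231 − 1)×1000 = -80.769 permil
δ_B = (0.0110209/0.0112370 − 1)×1000 = (0.980769 − 1)×1000 = -19.231 permil
f_A = (δ_mix − δ_B)/(δ_A − δ_B) = (-52.0 − (-19.231))/(-80.769 − (-19.231))
f_A = -32.769 / -61.538 = 0.5325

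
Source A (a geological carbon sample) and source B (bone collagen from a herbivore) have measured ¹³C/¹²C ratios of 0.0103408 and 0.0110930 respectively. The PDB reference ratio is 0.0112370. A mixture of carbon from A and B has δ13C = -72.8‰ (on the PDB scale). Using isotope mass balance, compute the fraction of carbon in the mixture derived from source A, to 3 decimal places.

0.896

δ_A = (0.0103408/0.0112370 − 1)×1000 = (0.920246 − 1)×1000 = -79.754‰
δ_B = (0.0110930/0.0112370 − 1)×1000 = (0.987185 − 1)×1000 = -12.815‰
f_A = (δ_mix − δ_B)/(δ_A − δ_B) = (-72.8 − (-12.815))/(-79.754 − (-12.815))
f_A = -59.985 / -66.940 = 0.8961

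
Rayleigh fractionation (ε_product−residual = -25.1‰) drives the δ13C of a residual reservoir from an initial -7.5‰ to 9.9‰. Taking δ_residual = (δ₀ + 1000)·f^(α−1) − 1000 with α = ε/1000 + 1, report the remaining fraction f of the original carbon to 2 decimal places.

0.50

α − 1 = ε/1000 = -0.0251
(δ_res + 1000)/(δ₀ + 1000) = (9.9 + 1000)/(-7.5 + 1000) = 1009.9/992.5 = 1.017531
f = 1.017531^(1/-0.0251) = exp(ln(1.017531)/-0.0251) = exp(0.01738/-0.0251)
f = exp(-0.6924) = 0.5004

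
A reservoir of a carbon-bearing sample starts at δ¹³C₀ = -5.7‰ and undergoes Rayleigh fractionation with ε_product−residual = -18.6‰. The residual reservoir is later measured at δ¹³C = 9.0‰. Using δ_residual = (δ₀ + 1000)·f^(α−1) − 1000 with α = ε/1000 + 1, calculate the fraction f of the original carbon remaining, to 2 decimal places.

α − 1 = ε/1000 = -0.0186
(δ_res + 1000)/(δ₀ + 1000) = (9.0 + 1000)/(-5.7 + 1000) = 1009.0/994.3 = 1.014784
f = 1.014784^(1/-0.0186) = exp(ln(1.014784)/-0.0186) = exp(0.01468/-0.0186)
f = exp(-0.7890) = 0.4543

0.45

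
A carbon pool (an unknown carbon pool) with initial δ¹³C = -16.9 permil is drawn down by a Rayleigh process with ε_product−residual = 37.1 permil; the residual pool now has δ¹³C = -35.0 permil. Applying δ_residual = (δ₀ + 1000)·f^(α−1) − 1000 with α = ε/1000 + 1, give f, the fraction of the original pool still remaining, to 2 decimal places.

0.61

α − 1 = ε/1000 = 0.0371
(δ_res + 1000)/(δ₀ + 1000) = (-35.0 + 1000)/(-16.9 + 1000) = 965.0/983.1 = 0.981589
f = 0.981589^(1/0.0371) = exp(ln(0.981589)/0.0371) = exp(-0.01858/0.0371)
f = exp(-0.5009) = 0.6060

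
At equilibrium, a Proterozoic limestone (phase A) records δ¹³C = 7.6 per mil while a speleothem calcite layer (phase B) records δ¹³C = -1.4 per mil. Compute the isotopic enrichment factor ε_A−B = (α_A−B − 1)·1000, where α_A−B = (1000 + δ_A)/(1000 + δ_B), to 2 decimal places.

α_A−B = (1000 + 7.6) / (1000 + -1.4) = 1007.6 / 998.6 = 1.009013
ε_A−B = (1.009013 − 1) × 1000 = 9.013 per mil
(The approximation ε ≈ δ_A − δ_B would give 9.0 per mil.)

9.01 per mil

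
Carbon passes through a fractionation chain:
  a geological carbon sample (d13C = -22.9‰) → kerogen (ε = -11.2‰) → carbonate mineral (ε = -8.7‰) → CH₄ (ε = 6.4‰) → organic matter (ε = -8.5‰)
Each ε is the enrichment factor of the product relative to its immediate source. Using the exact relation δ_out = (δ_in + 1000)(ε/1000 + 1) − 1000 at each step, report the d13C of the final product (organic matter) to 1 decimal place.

-44.3‰

step 1: δ = (-22.90 + 1000)·(-11.2/1000 + 1) − 1000 = -33.84‰
step 2: δ = (-33.84 + 1000)·(-8.7/1000 + 1) − 1000 = -42.25‰
step 3: δ = (-42.25 + 1000)·(6.4/1000 + 1) − 1000 = -36.12‰
step 4: δ = (-36.12 + 1000)·(-8.5/1000 + 1) − 1000 = -44.31‰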